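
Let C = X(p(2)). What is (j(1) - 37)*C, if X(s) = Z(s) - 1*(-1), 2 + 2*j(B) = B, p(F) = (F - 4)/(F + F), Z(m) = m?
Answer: -75/4 ≈ -18.750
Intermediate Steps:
p(F) = (-4 + F)/(2*F) (p(F) = (-4 + F)/((2*F)) = (-4 + F)*(1/(2*F)) = (-4 + F)/(2*F))
j(B) = -1 + B/2
X(s) = 1 + s (X(s) = s - 1*(-1) = s + 1 = 1 + s)
C = 1/2 (C = 1 + (1/2)*(-4 + 2)/2 = 1 + (1/2)*(1/2)*(-2) = 1 - 1/2 = 1/2 ≈ 0.50000)
(j(1) - 37)*C = ((-1 + (1/2)*1) - 37)*(1/2) = ((-1 + 1/2) - 37)*(1/2) = (-1/2 - 37)*(1/2) = -75/2*1/2 = -75/4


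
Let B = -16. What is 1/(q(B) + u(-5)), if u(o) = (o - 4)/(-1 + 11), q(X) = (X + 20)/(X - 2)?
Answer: -90/101 ≈ -0.89109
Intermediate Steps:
q(X) = (20 + X)/(-2 + X)
u(o) = -⅖ + o/10 (u(o) = (-4 + o)/10 = (-4 + o)*(⅒) = -⅖ + o/10)
1/(q(B) + u(-5)) = 1/((20 - 16)/(-2 - 16) + (-⅖ + (⅒)*(-5))) = 1/(4/(-18) + (-⅖ - ½)) = 1/(-1/18*4 - 9/10) = 1/(-2/9 - 9/10) = 1/(-101/90) = -90/101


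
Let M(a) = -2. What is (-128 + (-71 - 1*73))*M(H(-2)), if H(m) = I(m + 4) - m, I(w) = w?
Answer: 544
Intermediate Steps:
H(m) = 4 (H(m) = (m + 4) - m = (4 + m) - m = 4)
(-128 + (-71 - 1*73))*M(H(-2)) = (-128 + (-71 - 1*73))*(-2) = (-128 + (-71 - 73))*(-2) = (-128 - 144)*(-2) = -272*(-2) = 544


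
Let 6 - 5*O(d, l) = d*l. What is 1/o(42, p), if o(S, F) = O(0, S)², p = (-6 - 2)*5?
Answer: 25/36 ≈ 0.69444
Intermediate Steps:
O(d, l) = 6/5 - d*l/5
p = -40 (p = -8*5 = -40)
o(S, F) = 36/25 (o(S, F) = (6/5 - ⅕*0*S)² = (6/5 + 0)² = (6/5)² = 36/25)
1/o(42, p) = 1/(36/25) = 25/36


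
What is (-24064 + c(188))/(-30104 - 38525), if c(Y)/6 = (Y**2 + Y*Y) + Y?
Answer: -36472/6239 ≈ -5.8458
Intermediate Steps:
c(Y) = 6*Y + 12*Y**2 (c(Y) = 6*((Y**2 + Y*Y) + Y) = 6*((Y**2 + Y**2) + Y) = 6*(2*Y**2 + Y) = 6*(Y + 2*Y**2) = 6*Y + 12*Y**2)
(-24064 + c(188))/(-30104 - 38525) = (-24064 + 6*188*(1 + 2*188))/(-30104 - 38525) = (-24064 + 6*188*(1 + 376))/(-68629) = (-24064 + 6*188*377)*(-1/68629) = (-24064 + 425256)*(-1/68629) = 401192*(-1/68629) = -36472/6239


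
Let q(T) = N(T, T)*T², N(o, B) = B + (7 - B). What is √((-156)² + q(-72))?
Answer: 12*√421 ≈ 246.22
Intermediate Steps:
N(o, B) = 7
q(T) = 7*T²
√((-156)² + q(-72)) = √((-156)² + 7*(-72)²) = √(24336 + 7*5184) = √(24336 + 36288) = √60624 = 12*√421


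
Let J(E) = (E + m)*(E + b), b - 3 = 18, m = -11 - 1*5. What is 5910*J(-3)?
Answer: -2021220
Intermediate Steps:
m = -16 (m = -11 - 5 = -16)
b = 21 (b = 3 + 18 = 21)
J(E) = (-16 + E)*(21 + E) (J(E) = (E - 16)*(E + 21) = (-16 + E)*(21 + E))
5910*J(-3) = 5910*(-336 + (-3)**2 + 5*(-3)) = 5910*(-336 + 9 - 15) = 5910*(-342) = -2021220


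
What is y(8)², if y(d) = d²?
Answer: 4096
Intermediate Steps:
y(8)² = (8²)² = 64² = 4096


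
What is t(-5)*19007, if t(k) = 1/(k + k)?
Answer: -19007/10 ≈ -1900.7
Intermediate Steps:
t(k) = 1/(2*k)
t(-5)*19007 = ((½)/(-5))*19007 = ((½)*(-⅕))*19007 = -⅒*19007 = -19007/10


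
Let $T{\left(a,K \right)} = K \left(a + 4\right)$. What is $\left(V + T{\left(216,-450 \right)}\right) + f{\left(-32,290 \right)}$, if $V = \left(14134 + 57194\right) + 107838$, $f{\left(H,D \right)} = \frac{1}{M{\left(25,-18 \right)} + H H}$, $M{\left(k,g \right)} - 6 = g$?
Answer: $\frac{81127993}{1012} \approx 80166.0$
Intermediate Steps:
$M{\left(k,g \right)} = 6 + g$
$T{\left(a,K \right)} = K \left(4 + a\right)$
$f{\left(H,D \right)} = \frac{1}{-12 + H^{2}}$ ($f{\left(H,D \right)} = \frac{1}{\left(6 - 18\right) + H H} = \frac{1}{-12 + H^{2}}$)
$V = 179166$ ($V = 71328 + 107838 = 179166$)
$\left(V + T{\left(216,-450 \right)}\right) + f{\left(-32,290 \right)} = \left(179166 - 450 \left(4 + 216\right)\right) + \frac{1}{-12 + \left(-32\right)^{2}} = \left(179166 - 99000\right) + \frac{1}{-12 + 1024} = \left(179166 - 99000\right) + \frac{1}{1012} = 80166 + \frac{1}{1012} = \frac{81127993}{1012}$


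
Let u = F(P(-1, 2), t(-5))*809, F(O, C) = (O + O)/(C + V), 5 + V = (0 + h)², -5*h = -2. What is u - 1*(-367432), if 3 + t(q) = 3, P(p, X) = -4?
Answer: 44621072/121 ≈ 3.6877e+5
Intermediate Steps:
h = ⅖ (h = -⅕*(-2) = ⅖ ≈ 0.40000)
t(q) = 0 (t(q) = -3 + 3 = 0)
V = -121/25 (V = -5 + (0 + ⅖)² = -5 + (⅖)² = -5 + 4/25 = -121/25 ≈ -4.8400)
F(O, C) = 2*O/(-121/25 + C) (F(O, C) = (O + O)/(C - 121/25) = (2*O)/(-121/25 + C) = 2*O/(-121/25 + C))
u = 161800/121 (u = (50*(-4)/(-121 + 25*0))*809 = (50*(-4)/(-121 + 0))*809 = (50*(-4)/(-121))*809 = (50*(-4)*(-1/121))*809 = (200/121)*809 = 161800/121 ≈ 1337.2)
u - 1*(-367432) = 161800/121 - 1*(-367432) = 161800/121 + 367432 = 44621072/121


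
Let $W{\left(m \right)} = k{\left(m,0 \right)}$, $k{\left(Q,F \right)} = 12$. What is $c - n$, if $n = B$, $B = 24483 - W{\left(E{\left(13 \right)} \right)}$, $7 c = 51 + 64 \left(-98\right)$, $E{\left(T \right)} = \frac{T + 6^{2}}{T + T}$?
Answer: $- \frac{177518}{7} \approx -25360.0$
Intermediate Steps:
$E{\left(T \right)} = \frac{36 + T}{2 T}$ ($E{\left(T \right)} = \frac{T + 36}{2 T} = \left(36 + T\right) \frac{1}{2 T} = \frac{36 + T}{2 T}$)
$c = - \frac{6221}{7}$ ($c = \frac{51 + 64 \left(-98\right)}{7} = \frac{51 - 6272}{7} = \frac{1}{7} \left(-6221\right) = - \frac{6221}{7} \approx -888.71$)
$W{\left(m \right)} = 12$
$B = 24471$ ($B = 24483 - 12 = 24471$)
$n = 24471$
$c - n = - \frac{6221}{7} - 24471 = - \frac{177518}{7}$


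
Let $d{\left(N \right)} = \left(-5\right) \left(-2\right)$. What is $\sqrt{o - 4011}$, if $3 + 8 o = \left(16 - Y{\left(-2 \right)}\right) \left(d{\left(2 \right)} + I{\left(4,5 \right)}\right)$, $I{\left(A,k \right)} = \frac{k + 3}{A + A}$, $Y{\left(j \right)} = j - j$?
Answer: $\frac{i \sqrt{63830}}{4} \approx 63.161 i$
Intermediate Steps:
$Y{\left(j \right)} = 0$
$I{\left(A,k \right)} = \frac{3 + k}{2 A}$
$d{\left(N \right)} = 10$
$o = \frac{173}{8}$ ($o = - \frac{3}{8} + \frac{\left(16 - 0\right) \left(10 + \frac{3 + 5}{2 \cdot 4}\right)}{8} = - \frac{3}{8} + \frac{\left(16 + 0\right) \left(10 + \frac{1}{2} \cdot \frac{1}{4} \cdot 8\right)}{8} = - \frac{3}{8} + \frac{16 \left(10 + 1\right)}{8} = - \frac{3}{8} + \frac{16 \cdot 11}{8} = - \frac{3}{8} + \frac{1}{8} \cdot 176 = - \frac{3}{8} + 22 = \frac{173}{8} \approx 21.625$)
$\sqrt{o - 4011} = \sqrt{\frac{173}{8} - 4011} = \sqrt{- \frac{31915}{8}} = \frac{i \sqrt{63830}}{4}$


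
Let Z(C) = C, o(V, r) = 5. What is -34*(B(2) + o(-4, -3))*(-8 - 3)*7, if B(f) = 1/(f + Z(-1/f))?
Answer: 44506/3 ≈ 14835.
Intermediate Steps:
B(f) = 1/(f - 1/f)
-34*(B(2) + o(-4, -3))*(-8 - 3)*7 = -34*(2/(-1 + 2**2) + 5)*(-8 - 3)*7 = -34*(2/(-1 + 4) + 5)*(-11)*7 = -34*(2/3 + 5)*(-11)*7 = -578*(-11)/3*7 = -34*(-187/3)*7 = (6358/3)*7 = 44506/3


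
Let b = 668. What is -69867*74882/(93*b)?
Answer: -871963449/10354 ≈ -84215.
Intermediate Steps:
-69867*74882/(93*b) = -69867/((668*(31*3))/74882) = -69867/((668*93)*(1/74882)) = -69867/(62124*(1/74882)) = -69867/31062/37441 = -69867*37441/31062 = -871963449/10354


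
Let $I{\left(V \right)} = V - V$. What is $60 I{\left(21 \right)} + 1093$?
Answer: $1093$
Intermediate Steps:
$I{\left(V \right)} = 0$
$60 I{\left(21 \right)} + 1093 = 60 \cdot 0 + 1093 = 0 + 1093 = 1093$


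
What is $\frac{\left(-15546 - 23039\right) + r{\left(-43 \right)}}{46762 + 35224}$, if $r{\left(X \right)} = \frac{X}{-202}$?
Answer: $- \frac{7794127}{16561172} \approx -0.47063$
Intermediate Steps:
$r{\left(X \right)} = - \frac{X}{202}$ ($r{\left(X \right)} = X \left(- \frac{1}{202}\right) = - \frac{X}{202}$)
$\frac{\left(-15546 - 23039\right) + r{\left(-43 \right)}}{46762 + 35224} = \frac{\left(-15546 - 23039\right) - - \frac{43}{202}}{46762 + 35224} = \frac{-38585 + \frac{43}{202}}{81986} = \left(- \frac{7794127}{202}\right) \frac{1}{81986} = - \frac{7794127}{16561172}$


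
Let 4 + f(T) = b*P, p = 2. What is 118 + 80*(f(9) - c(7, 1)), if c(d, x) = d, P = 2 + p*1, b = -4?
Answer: -2042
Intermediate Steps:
P = 4 (P = 2 + 2*1 = 2 + 2 = 4)
f(T) = -20 (f(T) = -4 - 4*4 = -4 - 16 = -20)
118 + 80*(f(9) - c(7, 1)) = 118 + 80*(-20 - 1*7) = 118 + 80*(-20 - 7) = 118 + 80*(-27) = 118 - 2160 = -2042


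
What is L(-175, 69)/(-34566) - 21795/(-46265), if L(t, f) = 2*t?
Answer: 10993696/22845657 ≈ 0.48122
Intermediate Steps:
L(-175, 69)/(-34566) - 21795/(-46265) = (2*(-175))/(-34566) - 21795/(-46265) = -350*(-1/34566) - 21795*(-1/46265) = 25/2469 + 4359/9253 = 10993696/22845657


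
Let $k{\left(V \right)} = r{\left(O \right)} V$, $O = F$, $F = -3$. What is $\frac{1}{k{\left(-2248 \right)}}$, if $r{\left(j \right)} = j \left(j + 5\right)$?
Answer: $\frac{1}{13488} \approx 7.414 \cdot 10^{-5}$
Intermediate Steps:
$O = -3$
$r{\left(j \right)} = j \left(5 + j\right)$
$k{\left(V \right)} = - 6 V$ ($k{\left(V \right)} = - 3 \left(5 - 3\right) V = \left(-3\right) 2 V = - 6 V$)
$\frac{1}{k{\left(-2248 \right)}} = \frac{1}{\left(-6\right) \left(-2248\right)} = \frac{1}{13488}$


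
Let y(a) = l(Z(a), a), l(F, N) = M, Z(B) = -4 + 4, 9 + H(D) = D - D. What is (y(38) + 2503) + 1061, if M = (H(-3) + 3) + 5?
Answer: 3563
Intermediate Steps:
H(D) = -9 (H(D) = -9 + (D - D) = -9 + 0 = -9)
Z(B) = 0
M = -1 (M = (-9 + 3) + 5 = -6 + 5 = -1)
l(F, N) = -1
y(a) = -1
(y(38) + 2503) + 1061 = (-1 + 2503) + 1061 = 2502 + 1061 = 3563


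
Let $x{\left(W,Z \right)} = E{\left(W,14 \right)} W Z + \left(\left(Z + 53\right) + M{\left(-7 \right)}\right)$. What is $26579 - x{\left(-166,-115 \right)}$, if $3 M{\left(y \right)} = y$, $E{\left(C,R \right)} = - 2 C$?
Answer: $- \frac{18933710}{3} \approx -6.3112 \cdot 10^{6}$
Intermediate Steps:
$M{\left(y \right)} = \frac{y}{3}$
$x{\left(W,Z \right)} = \frac{152}{3} + Z - 2 Z W^{2}$ ($x{\left(W,Z \right)} = - 2 W W Z + \left(\left(Z + 53\right) + \frac{1}{3} \left(-7\right)\right) = - 2 W^{2} Z + \left(\left(53 + Z\right) - \frac{7}{3}\right) = - 2 Z W^{2} + \left(\frac{152}{3} + Z\right) = \frac{152}{3} + Z - 2 Z W^{2}$)
$26579 - x{\left(-166,-115 \right)} = 26579 - \left(\frac{152}{3} - 115 - - 230 \left(-166\right)^{2}\right) = 26579 - \left(\frac{152}{3} - 115 - \left(-230\right) 27556\right) = 26579 - \left(\frac{152}{3} - 115 + 6337880\right) = 26579 - \frac{19013447}{3} = - \frac{18933710}{3}$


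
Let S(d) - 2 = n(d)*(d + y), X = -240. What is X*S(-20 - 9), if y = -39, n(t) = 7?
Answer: 113760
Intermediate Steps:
S(d) = -271 + 7*d (S(d) = 2 + 7*(d - 39) = 2 + 7*(-39 + d) = 2 + (-273 + 7*d) = -271 + 7*d)
X*S(-20 - 9) = -240*(-271 + 7*(-20 - 9)) = -240*(-271 + 7*(-29)) = -240*(-271 - 203) = -240*(-474) = 113760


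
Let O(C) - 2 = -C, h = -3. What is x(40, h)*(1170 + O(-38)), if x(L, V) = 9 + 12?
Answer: 25410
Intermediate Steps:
O(C) = 2 - C
x(L, V) = 21
x(40, h)*(1170 + O(-38)) = 21*(1170 + (2 - 1*(-38))) = 21*(1170 + (2 + 38)) = 21*(1170 + 40) = 21*1210 = 25410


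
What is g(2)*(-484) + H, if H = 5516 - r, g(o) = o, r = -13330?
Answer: 17878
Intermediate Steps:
H = 18846 (H = 5516 - 1*(-13330) = 5516 + 13330 = 18846)
g(2)*(-484) + H = 2*(-484) + 18846 = -968 + 18846 = 17878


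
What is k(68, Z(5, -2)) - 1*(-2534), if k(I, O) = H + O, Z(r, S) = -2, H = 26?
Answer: 2558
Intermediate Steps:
k(I, O) = 26 + O
k(68, Z(5, -2)) - 1*(-2534) = (26 - 2) - 1*(-2534) = 24 + 2534 = 2558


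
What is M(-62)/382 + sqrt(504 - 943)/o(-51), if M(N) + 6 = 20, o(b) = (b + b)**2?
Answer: 7/191 + I*sqrt(439)/10404 ≈ 0.036649 + 0.0020139*I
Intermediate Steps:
o(b) = 4*b**2 (o(b) = (2*b)**2 = 4*b**2)
M(N) = 14 (M(N) = -6 + 20 = 14)
M(-62)/382 + sqrt(504 - 943)/o(-51) = 14/382 + sqrt(504 - 943)/((4*(-51)**2)) = 14*(1/382) + sqrt(-439)/((4*2601)) = 7/191 + (I*sqrt(439))/10404 = 7/191 + (I*sqrt(439))*(1/10404) = 7/191 + I*sqrt(439)/10404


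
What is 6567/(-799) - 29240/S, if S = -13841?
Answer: -67531087/11058959 ≈ -6.1065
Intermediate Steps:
6567/(-799) - 29240/S = 6567/(-799) - 29240/(-13841) = 6567*(-1/799) - 29240*(-1/13841) = -6567/799 + 29240/13841 = -67531087/11058959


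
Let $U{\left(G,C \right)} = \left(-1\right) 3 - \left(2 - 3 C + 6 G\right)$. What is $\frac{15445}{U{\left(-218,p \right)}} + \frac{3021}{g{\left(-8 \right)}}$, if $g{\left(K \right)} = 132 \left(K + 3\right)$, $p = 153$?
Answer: $\frac{811783}{193820} \approx 4.1883$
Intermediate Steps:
$U{\left(G,C \right)} = -5 - 6 G + 3 C$ ($U{\left(G,C \right)} = -3 - \left(2 - 3 C + 6 G\right) = -5 - 6 G + 3 C$)
$g{\left(K \right)} = 396 + 132 K$ ($g{\left(K \right)} = 132 \left(3 + K\right) = 396 + 132 K$)
$\frac{15445}{U{\left(-218,p \right)}} + \frac{3021}{g{\left(-8 \right)}} = \frac{15445}{-5 - -1308 + 3 \cdot 153} + \frac{3021}{396 + 132 \left(-8\right)} = \frac{15445}{-5 + 1308 + 459} + \frac{3021}{396 - 1056} = \frac{15445}{1762} + \frac{3021}{-660} = 15445 \cdot \frac{1}{1762} + 3021 \left(- \frac{1}{660}\right) = \frac{15445}{1762} - \frac{1007}{220} = \frac{811783}{193820}$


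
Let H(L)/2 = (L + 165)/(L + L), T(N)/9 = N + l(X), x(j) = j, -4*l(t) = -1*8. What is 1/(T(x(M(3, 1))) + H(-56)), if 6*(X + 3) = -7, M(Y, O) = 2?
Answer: 56/1907 ≈ 0.029365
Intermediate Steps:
X = -25/6 (X = -3 + (⅙)*(-7) = -3 - 7/6 = -25/6 ≈ -4.1667)
l(t) = 2 (l(t) = -(-1)*8/4 = -¼*(-8) = 2)
T(N) = 18 + 9*N (T(N) = 9*(N + 2) = 9*(2 + N) = 18 + 9*N)
H(L) = (165 + L)/L (H(L) = 2*((L + 165)/(L + L)) = 2*((165 + L)/((2*L))) = 2*((165 + L)*(1/(2*L))) = 2*((165 + L)/(2*L)) = (165 + L)/L)
1/(T(x(M(3, 1))) + H(-56)) = 1/((18 + 9*2) + (165 - 56)/(-56)) = 1/((18 + 18) - 1/56*109) = 1/(36 - 109/56) = 1/(1907/56) = 56/1907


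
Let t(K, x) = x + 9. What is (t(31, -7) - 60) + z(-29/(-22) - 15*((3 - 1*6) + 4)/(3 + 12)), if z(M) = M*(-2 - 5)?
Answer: -1325/22 ≈ -60.227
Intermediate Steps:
z(M) = -7*M (z(M) = M*(-7) = -7*M)
t(K, x) = 9 + x
(t(31, -7) - 60) + z(-29/(-22) - 15*((3 - 1*6) + 4)/(3 + 12)) = ((9 - 7) - 60) - 7*(-29/(-22) - 15*((3 - 1*6) + 4)/(3 + 12)) = (2 - 60) - 7*(-29*(-1/22) - 15/(15/((3 - 6) + 4))) = -58 - 7*(29/22 - 15/(15/(-3 + 4))) = -58 - 7*(29/22 - 15/(15/1)) = -58 - 7*(29/22 - 15/(15*1)) = -58 - 7*(29/22 - 15/15) = -58 - 7*(29/22 - 15*1/15) = -58 - 7*(29/22 - 1) = -58 - 7*7/22 = -58 - 49/22 = -1325/22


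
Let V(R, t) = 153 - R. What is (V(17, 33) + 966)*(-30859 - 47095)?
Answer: -85905308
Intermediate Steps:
(V(17, 33) + 966)*(-30859 - 47095) = ((153 - 1*17) + 966)*(-30859 - 47095) = ((153 - 17) + 966)*(-77954) = (136 + 966)*(-77954) = 1102*(-77954) = -85905308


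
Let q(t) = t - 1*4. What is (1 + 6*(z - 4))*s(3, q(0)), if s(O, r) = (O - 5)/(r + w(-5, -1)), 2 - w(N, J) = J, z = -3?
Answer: -82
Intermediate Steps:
q(t) = -4 + t (q(t) = t - 4 = -4 + t)
w(N, J) = 2 - J
s(O, r) = (-5 + O)/(3 + r) (s(O, r) = (O - 5)/(r + (2 - 1*(-1))) = (-5 + O)/(r + (2 + 1)) = (-5 + O)/(r + 3) = (-5 + O)/(3 + r))
(1 + 6*(z - 4))*s(3, q(0)) = (1 + 6*(-3 - 4))*((-5 + 3)/(3 + (-4 + 0))) = (1 + 6*(-7))*(-2/(3 - 4)) = (1 - 42)*(-2/(-1)) = -(-41)*(-2) = -41*2 = -82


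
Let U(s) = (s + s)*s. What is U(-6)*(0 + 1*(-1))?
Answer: -72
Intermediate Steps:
U(s) = 2*s² (U(s) = (2*s)*s = 2*s²)
U(-6)*(0 + 1*(-1)) = (2*(-6)²)*(0 + 1*(-1)) = (2*36)*(0 - 1) = 72*(-1) = -72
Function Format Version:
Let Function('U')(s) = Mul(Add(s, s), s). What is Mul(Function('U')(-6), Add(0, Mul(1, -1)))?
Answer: -72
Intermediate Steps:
Function('U')(s) = Mul(2, Pow(s, 2)) (Function('U')(s) = Mul(Mul(2, s), s) = Mul(2, Pow(s, 2)))
Mul(Function('U')(-6), Add(0, Mul(1, -1))) = Mul(Mul(2, Pow(-6, 2)), Add(0, Mul(1, -1))) = Mul(Mul(2, 36), Add(0, -1)) = Mul(72, -1) = -72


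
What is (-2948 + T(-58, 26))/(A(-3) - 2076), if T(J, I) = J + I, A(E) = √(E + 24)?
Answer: 412432/287317 + 596*√21/861951 ≈ 1.4386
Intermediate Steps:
A(E) = √(24 + E)
T(J, I) = I + J
(-2948 + T(-58, 26))/(A(-3) - 2076) = (-2948 + (26 - 58))/(√(24 - 3) - 2076) = (-2948 - 32)/(√21 - 2076) = -2980/(-2076 + √21)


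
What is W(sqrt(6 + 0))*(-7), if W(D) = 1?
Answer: -7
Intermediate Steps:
W(sqrt(6 + 0))*(-7) = 1*(-7) = -7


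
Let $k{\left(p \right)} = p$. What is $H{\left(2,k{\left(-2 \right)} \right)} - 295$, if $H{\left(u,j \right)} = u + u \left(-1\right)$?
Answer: $-295$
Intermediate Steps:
$H{\left(u,j \right)} = 0$ ($H{\left(u,j \right)} = u - u = 0$)
$H{\left(2,k{\left(-2 \right)} \right)} - 295 = 0 - 295 = -295$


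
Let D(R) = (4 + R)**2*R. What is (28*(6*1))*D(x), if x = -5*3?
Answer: -304920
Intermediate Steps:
x = -15
D(R) = R*(4 + R)**2
(28*(6*1))*D(x) = (28*(6*1))*(-15*(4 - 15)**2) = (28*6)*(-15*(-11)**2) = 168*(-15*121) = 168*(-1815) = -304920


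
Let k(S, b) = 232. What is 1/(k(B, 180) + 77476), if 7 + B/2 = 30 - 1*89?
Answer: 1/77708 ≈ 1.2869e-5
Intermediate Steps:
B = -132 (B = -14 + 2*(30 - 1*89) = -14 + 2*(30 - 89) = -14 + 2*(-59) = -14 - 118 = -132)
1/(k(B, 180) + 77476) = 1/(232 + 77476) = 1/77708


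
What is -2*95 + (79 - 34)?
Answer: -145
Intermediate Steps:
-2*95 + (79 - 34) = -190 + 45 = -145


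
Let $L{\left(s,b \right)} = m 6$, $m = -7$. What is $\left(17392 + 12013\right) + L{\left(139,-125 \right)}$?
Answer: $29363$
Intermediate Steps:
$L{\left(s,b \right)} = -42$ ($L{\left(s,b \right)} = \left(-7\right) 6 = -42$)
$\left(17392 + 12013\right) + L{\left(139,-125 \right)} = \left(17392 + 12013\right) - 42 = 29405 - 42 = 29363$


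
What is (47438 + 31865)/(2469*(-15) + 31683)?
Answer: -79303/5352 ≈ -14.817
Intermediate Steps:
(47438 + 31865)/(2469*(-15) + 31683) = 79303/(-37035 + 31683) = 79303/(-5352) = 79303*(-1/5352) = -79303/5352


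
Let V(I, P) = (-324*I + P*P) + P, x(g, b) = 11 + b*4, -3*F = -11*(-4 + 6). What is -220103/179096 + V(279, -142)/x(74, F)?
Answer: -37837738175/21670616 ≈ -1746.0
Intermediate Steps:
F = 22/3 (F = -(-11)*(-4 + 6)/3 = -(-11)*2/3 = -⅓*(-22) = 22/3 ≈ 7.3333)
x(g, b) = 11 + 4*b
V(I, P) = P + P² - 324*I (V(I, P) = (-324*I + P²) + P = (P² - 324*I) + P = P + P² - 324*I)
-220103/179096 + V(279, -142)/x(74, F) = -220103/179096 + (-142 + (-142)² - 324*279)/(11 + 4*(22/3)) = -220103*1/179096 + (-142 + 20164 - 90396)/(11 + 88/3) = -220103/179096 - 70374/121/3 = -220103/179096 - 70374*3/121 = -220103/179096 - 211122/121 = -37837738175/21670616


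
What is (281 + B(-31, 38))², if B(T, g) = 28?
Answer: 95481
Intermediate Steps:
(281 + B(-31, 38))² = (281 + 28)² = 309² = 95481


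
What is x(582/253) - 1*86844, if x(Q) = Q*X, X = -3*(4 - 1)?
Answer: -21976770/253 ≈ -86865.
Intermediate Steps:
X = -9 (X = -3*3 = -9)
x(Q) = -9*Q (x(Q) = Q*(-9) = -9*Q)
x(582/253) - 1*86844 = -5238/253 - 1*86844 = -5238/253 - 86844 = -21976770/253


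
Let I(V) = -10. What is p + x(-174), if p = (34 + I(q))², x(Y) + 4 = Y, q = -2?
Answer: 398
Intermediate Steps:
x(Y) = -4 + Y
p = 576 (p = (34 - 10)² = 24² = 576)
p + x(-174) = 576 + (-4 - 174) = 576 - 178 = 398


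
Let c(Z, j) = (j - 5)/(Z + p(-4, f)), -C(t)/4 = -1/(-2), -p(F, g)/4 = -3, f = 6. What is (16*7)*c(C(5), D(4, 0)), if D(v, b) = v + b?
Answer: -56/5 ≈ -11.200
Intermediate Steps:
p(F, g) = 12 (p(F, g) = -4*(-3) = 12)
D(v, b) = b + v
C(t) = -2 (C(t) = -(-4)/(-2) = -(-4)*(-1)/2 = -4*½ = -2)
c(Z, j) = (-5 + j)/(12 + Z) (c(Z, j) = (j - 5)/(Z + 12) = (-5 + j)/(12 + Z))
(16*7)*c(C(5), D(4, 0)) = (16*7)*((-5 + (0 + 4))/(12 - 2)) = 112*((-5 + 4)/10) = 112*((⅒)*(-1)) = 112*(-⅒) = -56/5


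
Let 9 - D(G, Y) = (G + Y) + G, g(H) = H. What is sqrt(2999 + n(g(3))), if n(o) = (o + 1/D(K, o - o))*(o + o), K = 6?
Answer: 3*sqrt(335) ≈ 54.909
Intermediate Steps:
D(G, Y) = 9 - Y - 2*G (D(G, Y) = 9 - ((G + Y) + G) = 9 - (Y + 2*G) = 9 + (-Y - 2*G) = 9 - Y - 2*G)
n(o) = 2*o*(-1/3 + o) (n(o) = (o + 1/(9 - (o - o) - 2*6))*(o + o) = (o + 1/(9 - 1*0 - 12))*(2*o) = (o + 1/(9 + 0 - 12))*(2*o) = (o + 1/(-3))*(2*o) = (o - 1/3)*(2*o) = (-1/3 + o)*(2*o) = 2*o*(-1/3 + o))
sqrt(2999 + n(g(3))) = sqrt(2999 + (2/3)*3*(-1 + 3*3)) = sqrt(2999 + (2/3)*3*(-1 + 9)) = sqrt(2999 + (2/3)*3*8) = sqrt(2999 + 16) = sqrt(3015) = 3*sqrt(335)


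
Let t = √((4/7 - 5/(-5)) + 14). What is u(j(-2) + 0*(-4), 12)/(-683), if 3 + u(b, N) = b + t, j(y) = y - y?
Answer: 3/683 - √763/4781 ≈ -0.0013852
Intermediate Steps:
j(y) = 0
t = √763/7 (t = √((4*(⅐) - 5*(-⅕)) + 14) = √((4/7 + 1) + 14) = √(11/7 + 14) = √(109/7) = √763/7 ≈ 3.9461)
u(b, N) = -3 + b + √763/7 (u(b, N) = -3 + (b + √763/7) = -3 + b + √763/7)
u(j(-2) + 0*(-4), 12)/(-683) = (-3 + (0 + 0*(-4)) + √763/7)/(-683) = (-3 + (0 + 0) + √763/7)*(-1/683) = (-3 + 0 + √763/7)*(-1/683) = (-3 + √763/7)*(-1/683) = 3/683 - √763/4781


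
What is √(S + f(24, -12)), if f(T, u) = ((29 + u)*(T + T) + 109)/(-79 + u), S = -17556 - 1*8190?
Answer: I*√213286801/91 ≈ 160.49*I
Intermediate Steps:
S = -25746 (S = -17556 - 8190 = -25746)
f(T, u) = (109 + 2*T*(29 + u))/(-79 + u) (f(T, u) = ((29 + u)*(2*T) + 109)/(-79 + u) = (2*T*(29 + u) + 109)/(-79 + u) = (109 + 2*T*(29 + u))/(-79 + u))
√(S + f(24, -12)) = √(-25746 + (109 + 58*24 + 2*24*(-12))/(-79 - 12)) = √(-25746 + (109 + 1392 - 576)/(-91)) = √(-25746 - 1/91*925) = √(-25746 - 925/91) = √(-2343811/91) = I*√213286801/91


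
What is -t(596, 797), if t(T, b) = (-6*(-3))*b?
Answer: -14346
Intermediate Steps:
t(T, b) = 18*b
-t(596, 797) = -18*797 = -1*14346 = -14346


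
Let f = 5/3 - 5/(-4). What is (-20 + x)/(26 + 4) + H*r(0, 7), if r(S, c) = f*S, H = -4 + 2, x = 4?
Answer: -8/15 ≈ -0.53333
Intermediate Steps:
H = -2
f = 35/12 (f = 5*(1/3) - 5*(-1/4) = 5/3 + 5/4 = 35/12 ≈ 2.9167)
r(S, c) = 35*S/12
(-20 + x)/(26 + 4) + H*r(0, 7) = (-20 + 4)/(26 + 4) - 35*0/6 = -16/30 - 2*0 = -16*1/30 + 0 = -8/15 + 0 = -8/15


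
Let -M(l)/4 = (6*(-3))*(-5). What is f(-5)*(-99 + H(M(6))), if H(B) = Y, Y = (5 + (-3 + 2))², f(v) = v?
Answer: 415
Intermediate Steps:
M(l) = -360 (M(l) = -4*6*(-3)*(-5) = -(-72)*(-5) = -4*90 = -360)
Y = 16 (Y = (5 - 1)² = 4² = 16)
H(B) = 16
f(-5)*(-99 + H(M(6))) = -5*(-99 + 16) = -5*(-83) = 415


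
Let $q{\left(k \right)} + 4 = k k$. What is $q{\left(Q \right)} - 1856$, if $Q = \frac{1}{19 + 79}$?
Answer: $- \frac{17863439}{9604} \approx -1860.0$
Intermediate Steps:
$Q = \frac{1}{98} \approx 0.010204$
$q{\left(k \right)} = -4 + k^{2}$ ($q{\left(k \right)} = -4 + k k = -4 + k^{2}$)
$q{\left(Q \right)} - 1856 = \left(-4 + \left(\frac{1}{98}\right)^{2}\right) - 1856 = \left(-4 + \frac{1}{9604}\right) - 1856 = - \frac{38415}{9604} - 1856 = - \frac{17863439}{9604}$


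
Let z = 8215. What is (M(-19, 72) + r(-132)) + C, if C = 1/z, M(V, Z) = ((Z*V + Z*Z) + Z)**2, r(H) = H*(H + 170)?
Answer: 124141202521/8215 ≈ 1.5112e+7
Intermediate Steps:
r(H) = H*(170 + H)
M(V, Z) = (Z + Z**2 + V*Z)**2 (M(V, Z) = ((V*Z + Z**2) + Z)**2 = ((Z**2 + V*Z) + Z)**2 = (Z + Z**2 + V*Z)**2)
C = 1/8215 ≈ 0.00012173
(M(-19, 72) + r(-132)) + C = (72**2*(1 - 19 + 72)**2 - 132*(170 - 132)) + 1/8215 = (5184*54**2 - 132*38) + 1/8215 = (5184*2916 - 5016) + 1/8215 = (15116544 - 5016) + 1/8215 = 15111528 + 1/8215 = 124141202521/8215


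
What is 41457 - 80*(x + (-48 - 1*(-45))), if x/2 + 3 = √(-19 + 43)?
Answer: 42177 - 320*√6 ≈ 41393.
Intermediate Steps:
x = -6 + 4*√6 (x = -6 + 2*√(-19 + 43) = -6 + 2*√24 = -6 + 2*(2*√6) = -6 + 4*√6 ≈ 3.7980)
41457 - 80*(x + (-48 - 1*(-45))) = 41457 - 80*((-6 + 4*√6) + (-48 - 1*(-45))) = 41457 - 80*((-6 + 4*√6) + (-48 + 45)) = 41457 - 80*((-6 + 4*√6) - 3) = 41457 - 80*(-9 + 4*√6) = 41457 + (720 - 320*√6) = 42177 - 320*√6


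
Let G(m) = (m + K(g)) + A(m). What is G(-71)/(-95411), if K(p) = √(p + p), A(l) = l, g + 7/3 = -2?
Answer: 142/95411 - I*√78/286233 ≈ 0.0014883 - 3.0855e-5*I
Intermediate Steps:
g = -13/3 (g = -7/3 - 2 = -13/3 ≈ -4.3333)
K(p) = √2*√p (K(p) = √(2*p) = √2*√p)
G(m) = 2*m + I*√78/3 (G(m) = (m + √2*√(-13/3)) + m = (m + √2*(I*√39/3)) + m = (m + I*√78/3) + m = 2*m + I*√78/3)
G(-71)/(-95411) = (2*(-71) + I*√78/3)/(-95411) = (-142 + I*√78/3)*(-1/95411) = 142/95411 - I*√78/286233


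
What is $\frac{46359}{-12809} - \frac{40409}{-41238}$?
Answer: $- \frac{1394153561}{528217542} \approx -2.6394$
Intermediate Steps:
$\frac{46359}{-12809} - \frac{40409}{-41238} = 46359 \left(- \frac{1}{12809}\right) - - \frac{40409}{41238} = - \frac{46359}{12809} + \frac{40409}{41238} = - \frac{1394153561}{528217542}$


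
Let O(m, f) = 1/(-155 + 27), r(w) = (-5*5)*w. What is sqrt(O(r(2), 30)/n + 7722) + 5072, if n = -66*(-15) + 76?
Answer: 5072 + sqrt(561596225515)/8528 ≈ 5159.9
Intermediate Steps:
r(w) = -25*w
n = 1066 (n = 990 + 76 = 1066)
O(m, f) = -1/128 (O(m, f) = 1/(-128) = -1/128)
sqrt(O(r(2), 30)/n + 7722) + 5072 = sqrt(-1/128/1066 + 7722) + 5072 = sqrt(-1/128*1/1066 + 7722) + 5072 = sqrt(-1/136448 + 7722) + 5072 = sqrt(1053651455/136448) + 5072 = sqrt(561596225515)/8528 + 5072 = 5072 + sqrt(561596225515)/8528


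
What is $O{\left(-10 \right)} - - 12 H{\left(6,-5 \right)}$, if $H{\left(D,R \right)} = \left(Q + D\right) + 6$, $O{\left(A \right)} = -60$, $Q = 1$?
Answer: $96$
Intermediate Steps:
$H{\left(D,R \right)} = 7 + D$ ($H{\left(D,R \right)} = \left(1 + D\right) + 6 = 7 + D$)
$O{\left(-10 \right)} - - 12 H{\left(6,-5 \right)} = -60 - - 12 \left(7 + 6\right) = -60 - \left(-12\right) 13 = -60 - -156 = -60 + 156 = 96$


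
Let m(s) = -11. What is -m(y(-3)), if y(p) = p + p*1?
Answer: 11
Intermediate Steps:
y(p) = 2*p (y(p) = p + p = 2*p)
-m(y(-3)) = -1*(-11) = 11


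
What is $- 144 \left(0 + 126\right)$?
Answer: $-18144$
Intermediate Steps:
$- 144 \left(0 + 126\right) = \left(-144\right) 126 = -18144$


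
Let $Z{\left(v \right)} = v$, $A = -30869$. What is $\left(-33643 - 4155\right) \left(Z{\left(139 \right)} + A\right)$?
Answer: $1161532540$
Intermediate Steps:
$\left(-33643 - 4155\right) \left(Z{\left(139 \right)} + A\right) = \left(-33643 - 4155\right) \left(139 - 30869\right) = \left(-37798\right) \left(-30730\right) = 1161532540$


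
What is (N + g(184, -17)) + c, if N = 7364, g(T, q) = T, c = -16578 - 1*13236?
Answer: -22266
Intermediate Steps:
c = -29814 (c = -16578 - 13236 = -29814)
(N + g(184, -17)) + c = (7364 + 184) - 29814 = 7548 - 29814 = -22266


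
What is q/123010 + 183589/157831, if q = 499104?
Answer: 50678683157/9707395655 ≈ 5.2206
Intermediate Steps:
q/123010 + 183589/157831 = 499104/123010 + 183589/157831 = 499104*(1/123010) + 183589*(1/157831) = 249552/61505 + 183589/157831 = 50678683157/9707395655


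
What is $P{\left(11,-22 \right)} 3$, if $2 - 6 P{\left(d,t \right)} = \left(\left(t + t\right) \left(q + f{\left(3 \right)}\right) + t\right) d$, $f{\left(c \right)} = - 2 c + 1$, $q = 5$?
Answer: $122$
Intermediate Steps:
$f{\left(c \right)} = 1 - 2 c$
$P{\left(d,t \right)} = \frac{1}{3} - \frac{d t}{6}$ ($P{\left(d,t \right)} = \frac{1}{3} - \frac{\left(\left(t + t\right) \left(5 + \left(1 - 6\right)\right) + t\right) d}{6} = \frac{1}{3} - \frac{\left(2 t \left(5 + \left(1 - 6\right)\right) + t\right) d}{6} = \frac{1}{3} - \frac{\left(2 t \left(5 - 5\right) + t\right) d}{6} = \frac{1}{3} - \frac{\left(2 t 0 + t\right) d}{6} = \frac{1}{3} - \frac{\left(0 + t\right) d}{6} = \frac{1}{3} - \frac{t d}{6} = \frac{1}{3} - \frac{d t}{6}$)
$P{\left(11,-22 \right)} 3 = \left(\frac{1}{3} - \frac{11}{6} \left(-22\right)\right) 3 = \left(\frac{1}{3} + \frac{121}{3}\right) 3 = \frac{122}{3} \cdot 3 = 122$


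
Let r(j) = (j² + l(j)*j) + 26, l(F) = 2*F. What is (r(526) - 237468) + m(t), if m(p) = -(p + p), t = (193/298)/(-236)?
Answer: 20837694297/35164 ≈ 5.9259e+5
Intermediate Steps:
t = -193/70328 (t = (193*(1/298))*(-1/236) = (193/298)*(-1/236) = -193/70328 ≈ -0.0027443)
r(j) = 26 + 3*j² (r(j) = (j² + (2*j)*j) + 26 = (j² + 2*j²) + 26 = 3*j² + 26 = 26 + 3*j²)
m(p) = -2*p
(r(526) - 237468) + m(t) = ((26 + 3*526²) - 237468) - 2*(-193/70328) = ((26 + 3*276676) - 237468) + 193/35164 = ((26 + 830028) - 237468) + 193/35164 = (830054 - 237468) + 193/35164 = 592586 + 193/35164 = 20837694297/35164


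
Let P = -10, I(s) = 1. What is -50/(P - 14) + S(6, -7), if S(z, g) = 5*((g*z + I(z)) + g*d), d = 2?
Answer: -3275/12 ≈ -272.92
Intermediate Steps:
S(z, g) = 5 + 10*g + 5*g*z (S(z, g) = 5*((g*z + 1) + g*2) = 5*((1 + g*z) + 2*g) = 5*(1 + 2*g + g*z) = 5 + 10*g + 5*g*z)
-50/(P - 14) + S(6, -7) = -50/(-10 - 14) + (5 + 10*(-7) + 5*(-7)*6) = -50/(-24) + (5 - 70 - 210) = -1/24*(-50) - 275 = 25/12 - 275 = -3275/12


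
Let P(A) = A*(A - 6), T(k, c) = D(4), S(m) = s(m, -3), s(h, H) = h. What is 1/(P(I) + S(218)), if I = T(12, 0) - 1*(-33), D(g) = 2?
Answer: 1/1233 ≈ 0.00081103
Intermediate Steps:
S(m) = m
T(k, c) = 2
I = 35 (I = 2 - 1*(-33) = 2 + 33 = 35)
P(A) = A*(-6 + A)
1/(P(I) + S(218)) = 1/(35*(-6 + 35) + 218) = 1/(35*29 + 218) = 1/(1015 + 218) = 1/1233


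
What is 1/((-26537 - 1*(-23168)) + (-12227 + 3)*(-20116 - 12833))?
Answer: 1/402765207 ≈ 2.4828e-9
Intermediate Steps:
1/((-26537 - 1*(-23168)) + (-12227 + 3)*(-20116 - 12833)) = 1/((-26537 + 23168) - 12224*(-32949)) = 1/(-3369 + 402768576) = 1/402765207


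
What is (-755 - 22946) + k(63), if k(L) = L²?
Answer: -19732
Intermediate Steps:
(-755 - 22946) + k(63) = (-755 - 22946) + 63² = -23701 + 3969 = -19732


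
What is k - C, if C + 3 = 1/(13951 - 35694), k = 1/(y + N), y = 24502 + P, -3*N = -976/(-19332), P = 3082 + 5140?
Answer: 30949669289117/10316293190776 ≈ 3.0001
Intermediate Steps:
P = 8222
N = -244/14499 (N = -(-976)/(3*(-19332)) = -(-976)*(-1)/(3*19332) = -⅓*244/4833 = -244/14499 ≈ -0.016829)
y = 32724 (y = 24502 + 8222 = 32724)
k = 14499/474465032 (k = 1/(32724 - 244/14499) = 1/(474465032/14499) = 14499/474465032 ≈ 3.0559e-5)
C = -65230/21743 (C = -3 + 1/(13951 - 35694) = -3 + 1/(-21743) = -3 - 1/21743 = -65230/21743 ≈ -3.0000)
k - C = 14499/474465032 - 1*(-65230/21743) = 14499/474465032 + 65230/21743 = 30949669289117/10316293190776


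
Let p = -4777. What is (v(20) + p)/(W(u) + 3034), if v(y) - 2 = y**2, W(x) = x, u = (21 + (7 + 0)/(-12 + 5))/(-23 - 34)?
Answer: -249375/172918 ≈ -1.4422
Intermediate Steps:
u = -20/57 (u = (21 + 7/(-7))/(-57) = (21 + 7*(-1/7))*(-1/57) = (21 - 1)*(-1/57) = 20*(-1/57) = -20/57 ≈ -0.35088)
v(y) = 2 + y**2
(v(20) + p)/(W(u) + 3034) = ((2 + 20**2) - 4777)/(-20/57 + 3034) = ((2 + 400) - 4777)/(172918/57) = (402 - 4777)*(57/172918) = -4375*57/172918 = -249375/172918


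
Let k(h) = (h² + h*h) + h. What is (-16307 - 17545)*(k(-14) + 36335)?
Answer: -1242808476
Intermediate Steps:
k(h) = h + 2*h² (k(h) = (h² + h²) + h = 2*h² + h = h + 2*h²)
(-16307 - 17545)*(k(-14) + 36335) = (-16307 - 17545)*(-14*(1 + 2*(-14)) + 36335) = -33852*(-14*(1 - 28) + 36335) = -33852*(-14*(-27) + 36335) = -33852*(378 + 36335) = -33852*36713 = -1242808476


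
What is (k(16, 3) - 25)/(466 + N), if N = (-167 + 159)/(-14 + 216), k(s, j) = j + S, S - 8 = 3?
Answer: -1111/47062 ≈ -0.023607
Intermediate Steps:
S = 11 (S = 8 + 3 = 11)
k(s, j) = 11 + j (k(s, j) = j + 11 = 11 + j)
N = -4/101 (N = -8/202 = -8*1/202 = -4/101 ≈ -0.039604)
(k(16, 3) - 25)/(466 + N) = ((11 + 3) - 25)/(466 - 4/101) = (14 - 25)/(47062/101) = -11*101/47062 = -1111/47062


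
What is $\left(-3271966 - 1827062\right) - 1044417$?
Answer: $-6143445$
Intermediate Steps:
$\left(-3271966 - 1827062\right) - 1044417 = -5099028 - 1044417 = -6143445$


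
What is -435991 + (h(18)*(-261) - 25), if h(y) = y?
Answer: -440714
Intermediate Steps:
-435991 + (h(18)*(-261) - 25) = -435991 + (18*(-261) - 25) = -435991 + (-4698 - 25) = -435991 - 4723 = -440714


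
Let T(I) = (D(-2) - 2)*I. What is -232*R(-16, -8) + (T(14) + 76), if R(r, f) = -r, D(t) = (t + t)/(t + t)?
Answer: -3650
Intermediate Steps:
D(t) = 1 (D(t) = (2*t)/((2*t)) = (2*t)*(1/(2*t)) = 1)
T(I) = -I (T(I) = (1 - 2)*I = -I)
-232*R(-16, -8) + (T(14) + 76) = -(-232)*(-16) + (-1*14 + 76) = -232*16 + (-14 + 76) = -3712 + 62 = -3650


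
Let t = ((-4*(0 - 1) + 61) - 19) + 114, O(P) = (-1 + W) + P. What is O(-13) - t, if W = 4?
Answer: -170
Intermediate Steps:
O(P) = 3 + P (O(P) = (-1 + 4) + P = 3 + P)
t = 160 (t = ((-4*(-1) + 61) - 19) + 114 = ((4 + 61) - 19) + 114 = (65 - 19) + 114 = 46 + 114 = 160)
O(-13) - t = (3 - 13) - 1*160 = -10 - 160 = -170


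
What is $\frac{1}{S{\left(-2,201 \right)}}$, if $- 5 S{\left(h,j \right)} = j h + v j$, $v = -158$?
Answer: $\frac{1}{6432} \approx 0.00015547$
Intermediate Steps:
$S{\left(h,j \right)} = \frac{158 j}{5} - \frac{h j}{5}$ ($S{\left(h,j \right)} = - \frac{j h - 158 j}{5} = - \frac{h j - 158 j}{5} = - \frac{- 158 j + h j}{5} = \frac{158 j}{5} - \frac{h j}{5}$)
$\frac{1}{S{\left(-2,201 \right)}} = \frac{1}{\frac{1}{5} \cdot 201 \left(158 - -2\right)} = \frac{1}{\frac{1}{5} \cdot 201 \left(158 + 2\right)} = \frac{1}{\frac{1}{5} \cdot 201 \cdot 160} = \frac{1}{6432}$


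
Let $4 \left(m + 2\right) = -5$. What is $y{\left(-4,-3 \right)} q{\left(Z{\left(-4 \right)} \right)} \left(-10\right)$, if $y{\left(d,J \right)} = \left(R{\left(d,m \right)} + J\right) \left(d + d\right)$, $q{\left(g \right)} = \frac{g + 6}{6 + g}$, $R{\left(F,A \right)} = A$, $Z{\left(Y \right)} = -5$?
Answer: $-500$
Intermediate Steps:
$m = - \frac{13}{4}$ ($m = -2 + \frac{1}{4} \left(-5\right) = -2 - \frac{5}{4} = - \frac{13}{4} \approx -3.25$)
$q{\left(g \right)} = 1$ ($q{\left(g \right)} = \frac{6 + g}{6 + g} = 1$)
$y{\left(d,J \right)} = 2 d \left(- \frac{13}{4} + J\right)$ ($y{\left(d,J \right)} = \left(- \frac{13}{4} + J\right) \left(d + d\right) = \left(- \frac{13}{4} + J\right) 2 d = 2 d \left(- \frac{13}{4} + J\right)$)
$y{\left(-4,-3 \right)} q{\left(Z{\left(-4 \right)} \right)} \left(-10\right) = \frac{1}{2} \left(-4\right) \left(-13 + 4 \left(-3\right)\right) 1 \left(-10\right) = \frac{1}{2} \left(-4\right) \left(-13 - 12\right) 1 \left(-10\right) = \frac{1}{2} \left(-4\right) \left(-25\right) 1 \left(-10\right) = 50 \cdot 1 \left(-10\right) = 50 \left(-10\right) = -500$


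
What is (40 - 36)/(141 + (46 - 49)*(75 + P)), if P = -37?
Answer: 4/27 ≈ 0.14815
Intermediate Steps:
(40 - 36)/(141 + (46 - 49)*(75 + P)) = (40 - 36)/(141 + (46 - 49)*(75 - 37)) = 4/(141 - 3*38) = 4/(141 - 114) = 4/27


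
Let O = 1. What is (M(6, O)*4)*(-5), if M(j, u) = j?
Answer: -120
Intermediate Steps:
(M(6, O)*4)*(-5) = (6*4)*(-5) = 24*(-5) = -120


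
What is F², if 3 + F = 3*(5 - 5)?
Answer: 9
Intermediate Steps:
F = -3 (F = -3 + 3*(5 - 5) = -3 + 3*0 = -3 + 0 = -3)
F² = (-3)² = 9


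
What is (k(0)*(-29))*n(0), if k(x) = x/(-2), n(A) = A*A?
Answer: 0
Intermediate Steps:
n(A) = A**2
k(x) = -x/2 (k(x) = x*(-1/2) = -x/2)
(k(0)*(-29))*n(0) = (-1/2*0*(-29))*0**2 = (0*(-29))*0 = 0*0 = 0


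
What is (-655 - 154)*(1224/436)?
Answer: -247554/109 ≈ -2271.1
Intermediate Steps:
(-655 - 154)*(1224/436) = -990216/436 = -809*306/109 = -247554/109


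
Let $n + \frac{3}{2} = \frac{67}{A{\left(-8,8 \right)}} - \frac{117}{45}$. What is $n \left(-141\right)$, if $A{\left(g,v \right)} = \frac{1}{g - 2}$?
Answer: $\frac{950481}{10} \approx 95048.0$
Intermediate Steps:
$A{\left(g,v \right)} = \frac{1}{-2 + g}$
$n = - \frac{6741}{10}$ ($n = - \frac{3}{2} + \left(\frac{67}{\frac{1}{-2 - 8}} - \frac{117}{45}\right) = - \frac{3}{2} + \left(\frac{67}{\frac{1}{-10}} - \frac{13}{5}\right) = - \frac{3}{2} + \left(\frac{67}{- \frac{1}{10}} - \frac{13}{5}\right) = - \frac{3}{2} + \left(67 \left(-10\right) - \frac{13}{5}\right) = - \frac{3}{2} - \frac{3363}{5} = - \frac{6741}{10} \approx -674.1$)
$n \left(-141\right) = \left(- \frac{6741}{10}\right) \left(-141\right) = \frac{950481}{10}$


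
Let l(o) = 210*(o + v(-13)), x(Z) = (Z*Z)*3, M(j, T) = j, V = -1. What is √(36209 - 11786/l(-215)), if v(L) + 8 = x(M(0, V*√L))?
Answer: 2*√4963041222405/23415 ≈ 190.29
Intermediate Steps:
x(Z) = 3*Z² (x(Z) = Z²*3 = 3*Z²)
v(L) = -8 (v(L) = -8 + 3*0² = -8 + 3*0 = -8 + 0 = -8)
l(o) = -1680 + 210*o (l(o) = 210*(o - 8) = 210*(-8 + o) = -1680 + 210*o)
√(36209 - 11786/l(-215)) = √(36209 - 11786/(-1680 + 210*(-215))) = √(36209 - 11786/(-1680 - 45150)) = √(36209 - 11786/(-46830)) = √(36209 - 11786*(-1/46830)) = √(36209 + 5893/23415) = √(847839628/23415) = 2*√4963041222405/23415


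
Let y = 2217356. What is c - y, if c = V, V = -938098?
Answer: -3155454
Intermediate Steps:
c = -938098
c - y = -938098 - 1*2217356 = -938098 - 2217356 = -3155454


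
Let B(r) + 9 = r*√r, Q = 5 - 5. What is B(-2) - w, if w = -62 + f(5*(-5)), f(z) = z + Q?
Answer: 78 - 2*I*√2 ≈ 78.0 - 2.8284*I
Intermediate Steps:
Q = 0
f(z) = z (f(z) = z + 0 = z)
w = -87 (w = -62 + 5*(-5) = -62 - 25 = -87)
B(r) = -9 + r^(3/2) (B(r) = -9 + r*√r = -9 + r^(3/2))
B(-2) - w = (-9 + (-2)^(3/2)) - 1*(-87) = (-9 - 2*I*√2) + 87 = 78 - 2*I*√2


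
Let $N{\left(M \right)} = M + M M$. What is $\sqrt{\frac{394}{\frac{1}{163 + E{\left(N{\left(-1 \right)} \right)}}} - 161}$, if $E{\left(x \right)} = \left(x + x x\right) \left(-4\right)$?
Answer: $47 \sqrt{29} \approx 253.1$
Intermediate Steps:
$N{\left(M \right)} = M + M^{2}$
$E{\left(x \right)} = - 4 x - 4 x^{2}$ ($E{\left(x \right)} = \left(x + x^{2}\right) \left(-4\right) = - 4 x - 4 x^{2}$)
$\sqrt{\frac{394}{\frac{1}{163 + E{\left(N{\left(-1 \right)} \right)}}} - 161} = \sqrt{\frac{394}{\frac{1}{163 - 4 \left(- (1 - 1)\right) \left(1 - \left(1 - 1\right)\right)}} - 161} = \sqrt{\frac{394}{\frac{1}{163 - 4 \left(\left(-1\right) 0\right) \left(1 - 0\right)}} - 161} = \sqrt{\frac{394}{\frac{1}{163 - 0 \left(1 + 0\right)}} - 161} = \sqrt{\frac{394}{\frac{1}{163 - 0 \cdot 1}} - 161} = \sqrt{\frac{394}{\frac{1}{163 + 0}} - 161} = \sqrt{\frac{394}{\frac{1}{163}} - 161} = \sqrt{394 \frac{1}{\frac{1}{163}} - 161} = \sqrt{394 \cdot 163 - 161} = \sqrt{64222 - 161} = \sqrt{64061} = 47 \sqrt{29}$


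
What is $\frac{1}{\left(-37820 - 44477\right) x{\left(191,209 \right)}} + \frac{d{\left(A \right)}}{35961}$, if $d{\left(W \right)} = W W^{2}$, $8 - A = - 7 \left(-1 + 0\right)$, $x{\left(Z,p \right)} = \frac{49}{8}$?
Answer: $\frac{3744865}{145014638433} \approx 2.5824 \cdot 10^{-5}$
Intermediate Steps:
$x{\left(Z,p \right)} = \frac{49}{8}$ ($x{\left(Z,p \right)} = 49 \cdot \frac{1}{8} = \frac{49}{8}$)
$A = 1$ ($A = 8 - - 7 \left(-1 + 0\right) = 8 - \left(-7\right) \left(-1\right) = 8 - 7 = 1$)
$d{\left(W \right)} = W^{3}$
$\frac{1}{\left(-37820 - 44477\right) x{\left(191,209 \right)}} + \frac{d{\left(A \right)}}{35961} = \frac{1}{\left(-37820 - 44477\right) \frac{49}{8}} + \frac{1^{3}}{35961} = \frac{1}{-82297} \cdot \frac{8}{49} + 1 \cdot \frac{1}{35961} = \left(- \frac{1}{82297}\right) \frac{8}{49} + \frac{1}{35961} = - \frac{8}{4032553} + \frac{1}{35961} = \frac{3744865}{145014638433}$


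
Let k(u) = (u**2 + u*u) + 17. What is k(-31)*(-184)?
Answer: -356776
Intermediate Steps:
k(u) = 17 + 2*u**2 (k(u) = (u**2 + u**2) + 17 = 2*u**2 + 17 = 17 + 2*u**2)
k(-31)*(-184) = (17 + 2*(-31)**2)*(-184) = (17 + 2*961)*(-184) = (17 + 1922)*(-184) = 1939*(-184) = -356776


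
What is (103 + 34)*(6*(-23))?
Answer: -18906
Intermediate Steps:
(103 + 34)*(6*(-23)) = 137*(-138) = -18906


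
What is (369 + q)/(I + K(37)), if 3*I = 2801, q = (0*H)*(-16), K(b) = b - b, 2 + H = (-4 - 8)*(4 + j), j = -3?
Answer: 1107/2801 ≈ 0.39522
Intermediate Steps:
H = -14 (H = -2 + (-4 - 8)*(4 - 3) = -2 - 12*1 = -2 - 12 = -14)
K(b) = 0
q = 0 (q = (0*(-14))*(-16) = 0*(-16) = 0)
I = 2801/3 (I = (⅓)*2801 = 2801/3 ≈ 933.67)
(369 + q)/(I + K(37)) = (369 + 0)/(2801/3 + 0) = 369/(2801/3) = 369*(3/2801) = 1107/2801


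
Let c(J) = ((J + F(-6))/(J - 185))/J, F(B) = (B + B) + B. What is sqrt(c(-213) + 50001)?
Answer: 7*sqrt(814827031402)/28258 ≈ 223.61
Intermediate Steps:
F(B) = 3*B (F(B) = 2*B + B = 3*B)
c(J) = (-18 + J)/(J*(-185 + J)) (c(J) = ((J + 3*(-6))/(J - 185))/J = ((J - 18)/(-185 + J))/J = ((-18 + J)/(-185 + J))/J = (-18 + J)/(J*(-185 + J)))
sqrt(c(-213) + 50001) = sqrt((-18 - 213)/((-213)*(-185 - 213)) + 50001) = sqrt(-1/213*(-231)/(-398) + 50001) = sqrt(-1/213*(-1/398)*(-231) + 50001) = sqrt(-77/28258 + 50001) = sqrt(1412928181/28258) = 7*sqrt(814827031402)/28258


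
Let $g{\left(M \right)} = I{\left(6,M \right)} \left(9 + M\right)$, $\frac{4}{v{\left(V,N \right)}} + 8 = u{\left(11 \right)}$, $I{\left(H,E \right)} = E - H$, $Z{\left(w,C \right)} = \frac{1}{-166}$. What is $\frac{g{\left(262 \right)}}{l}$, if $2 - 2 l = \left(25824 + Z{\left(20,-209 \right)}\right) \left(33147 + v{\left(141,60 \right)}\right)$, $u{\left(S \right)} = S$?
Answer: $- \frac{69098496}{426299134439} \approx -0.00016209$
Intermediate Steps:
$Z{\left(w,C \right)} = - \frac{1}{166}$
$v{\left(V,N \right)} = \frac{4}{3}$ ($v{\left(V,N \right)} = \frac{4}{-8 + 11} = \frac{4}{3}$)
$g{\left(M \right)} = \left(-6 + M\right) \left(9 + M\right)$ ($g{\left(M \right)} = \left(M - 6\right) \left(9 + M\right) = \left(-6 + M\right) \left(9 + M\right)$)
$l = - \frac{426299134439}{996}$ ($l = 1 - \frac{\left(25824 - \frac{1}{166}\right) \left(33147 + \frac{4}{3}\right)}{2} = 1 - \frac{\frac{4286783}{166} \cdot \frac{99445}{3}}{2} = 1 - \frac{426299135435}{996} = - \frac{426299134439}{996} \approx -4.2801 \cdot 10^{8}$)
$\frac{g{\left(262 \right)}}{l} = \frac{\left(-6 + 262\right) \left(9 + 262\right)}{- \frac{426299134439}{996}} = 256 \cdot 271 \left(- \frac{996}{426299134439}\right) = 69376 \left(- \frac{996}{426299134439}\right) = - \frac{69098496}{426299134439}$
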